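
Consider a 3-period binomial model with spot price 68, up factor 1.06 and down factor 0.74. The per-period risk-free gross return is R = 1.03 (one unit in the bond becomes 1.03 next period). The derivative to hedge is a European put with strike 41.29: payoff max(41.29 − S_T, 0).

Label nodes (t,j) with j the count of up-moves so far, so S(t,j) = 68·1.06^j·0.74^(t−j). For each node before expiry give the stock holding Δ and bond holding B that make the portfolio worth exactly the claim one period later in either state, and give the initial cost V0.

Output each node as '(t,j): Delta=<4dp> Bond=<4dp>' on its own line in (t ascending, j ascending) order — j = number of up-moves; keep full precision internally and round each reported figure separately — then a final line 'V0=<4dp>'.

The replicating-portfolio and risk-neutral prices coincide; use p* = (1.03−0.74)/(1.06−0.74) = 0.9062 for the latter.
Payoff layer (t=3): V(3,0)=13.7348, V(3,1)=1.8190, V(3,2)=0.0000, V(3,3)=0.0000
  t=2,j=0: stock 37.2368 → up 39.4710 (V=1.8190), down 27.5552 (V=13.7348). Price 2.8506; hedge Δ=-1.0000, bond B=40.0874.
  t=2,j=1: stock 53.3392 → up 56.5396 (V=0.0000), down 39.4710 (V=1.8190). Price 0.1656; hedge Δ=-0.1066, bond B=5.8499.
  t=2,j=2: stock 76.4048 → up 80.9891 (V=0.0000), down 56.5396 (V=0.0000). Price 0.0000; hedge Δ=0.0000, bond B=0.0000.
  t=1,j=0: stock 50.3200 → up 53.3392 (V=0.1656), down 37.2368 (V=2.8506). Price 0.4051; hedge Δ=-0.1667, bond B=8.7958.
  t=1,j=1: stock 72.0800 → up 76.4048 (V=0.0000), down 53.3392 (V=0.1656). Price 0.0151; hedge Δ=-0.0072, bond B=0.5325.
  t=0,j=0: stock 68.0000 → up 72.0800 (V=0.0151), down 50.3200 (V=0.4051). Price 0.0501; hedge Δ=-0.0179, bond B=1.2691.
Each (Δ,B) replicates both successor values, so the strategy is self-financing and V0 is arbitrage-free.

(0,0): Delta=-0.0179 Bond=1.2691
(1,0): Delta=-0.1667 Bond=8.7958
(1,1): Delta=-0.0072 Bond=0.5325
(2,0): Delta=-1.0000 Bond=40.0874
(2,1): Delta=-0.1066 Bond=5.8499
(2,2): Delta=0.0000 Bond=0.0000
V0=0.0501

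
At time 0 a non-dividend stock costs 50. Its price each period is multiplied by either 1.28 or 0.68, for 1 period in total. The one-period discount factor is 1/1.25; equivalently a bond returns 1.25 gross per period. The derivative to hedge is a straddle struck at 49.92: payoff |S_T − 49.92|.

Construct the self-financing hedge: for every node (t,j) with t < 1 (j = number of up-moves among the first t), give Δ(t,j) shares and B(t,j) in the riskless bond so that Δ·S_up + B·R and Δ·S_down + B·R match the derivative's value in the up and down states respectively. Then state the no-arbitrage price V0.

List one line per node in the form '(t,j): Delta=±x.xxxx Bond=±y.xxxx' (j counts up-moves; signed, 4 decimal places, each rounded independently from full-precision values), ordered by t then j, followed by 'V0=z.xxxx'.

Since d<R<u, set p* = (R−d)/(u−d) = 0.9500; price each node as the discounted p*-expectation of its children.
Payoff layer (t=1): V(1,0)=15.9200, V(1,1)=14.0800
  t=0,j=0: stock 50.0000 → up 64.0000 (V=14.0800), down 34.0000 (V=15.9200). Price 11.3376; hedge Δ=-0.0613, bond B=14.4043.
Root portfolio cost Δ·50+B reproduces V0=11.3376.

(0,0): Delta=-0.0613 Bond=14.4043
V0=11.3376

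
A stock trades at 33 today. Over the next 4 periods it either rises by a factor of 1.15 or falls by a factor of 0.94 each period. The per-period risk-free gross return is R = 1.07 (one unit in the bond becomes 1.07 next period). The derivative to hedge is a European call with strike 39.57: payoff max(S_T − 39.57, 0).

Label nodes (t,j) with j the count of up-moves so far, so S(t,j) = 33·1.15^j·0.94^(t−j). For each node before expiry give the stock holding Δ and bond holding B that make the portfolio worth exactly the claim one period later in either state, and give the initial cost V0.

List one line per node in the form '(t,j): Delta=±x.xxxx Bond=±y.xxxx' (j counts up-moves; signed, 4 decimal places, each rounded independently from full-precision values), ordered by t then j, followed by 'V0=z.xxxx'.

The replicating-portfolio and risk-neutral prices coincide; use p* = (1.07−0.94)/(1.15−0.94) = 0.6190 for the latter.
Terminal values V(4,·): V(4,0)=0.0000, V(4,1)=0.0000, V(4,2)=0.0000, V(4,3)=7.6075, V(4,4)=18.1472
(3,0): S=27.4093. Δ = (V_up−V_dn)/(S_up−S_dn) = (0.0000−0.0000)/(31.5207−25.7647) = 0.0000. V = [p*·0.0000 + (1−p*)·0.0000]/1.07 = 0.0000. B = V − Δ·S = 0.0000.
(3,1): S=33.5326. Δ = (V_up−V_dn)/(S_up−S_dn) = (0.0000−0.0000)/(38.5625−31.5207) = 0.0000. V = [p*·0.0000 + (1−p*)·0.0000]/1.07 = 0.0000. B = V − Δ·S = 0.0000.
(3,2): S=41.0239. Δ = (V_up−V_dn)/(S_up−S_dn) = (7.6075−0.0000)/(47.1775−38.5625) = 0.8831. V = [p*·7.6075 + (1−p*)·0.0000]/1.07 = 4.4013. B = V − Δ·S = -31.8251.
(3,3): S=50.1889. Δ = (V_up−V_dn)/(S_up−S_dn) = (18.1472−7.6075)/(57.7172−47.1775) = 1.0000. V = [p*·18.1472 + (1−p*)·7.6075]/1.07 = 13.2076. B = V − Δ·S = -36.9813.
(2,0): S=29.1588. Δ = (V_up−V_dn)/(S_up−S_dn) = (0.0000−0.0000)/(33.5326−27.4093) = 0.0000. V = [p*·0.0000 + (1−p*)·0.0000]/1.07 = 0.0000. B = V − Δ·S = 0.0000.
(2,1): S=35.6730. Δ = (V_up−V_dn)/(S_up−S_dn) = (4.4013−0.0000)/(41.0239−33.5326) = 0.5875. V = [p*·4.4013 + (1−p*)·0.0000]/1.07 = 2.5464. B = V − Δ·S = -18.4124.
(2,2): S=43.6425. Δ = (V_up−V_dn)/(S_up−S_dn) = (13.2076−4.4013)/(50.1889−41.0239) = 0.9609. V = [p*·13.2076 + (1−p*)·4.4013]/1.07 = 9.2082. B = V − Δ·S = -32.7262.
(1,0): S=31.0200. Δ = (V_up−V_dn)/(S_up−S_dn) = (2.5464−0.0000)/(35.6730−29.1588) = 0.3909. V = [p*·2.5464 + (1−p*)·0.0000]/1.07 = 1.4732. B = V − Δ·S = -10.6525.
(1,1): S=37.9500. Δ = (V_up−V_dn)/(S_up−S_dn) = (9.2082−2.5464)/(43.6425−35.6730) = 0.8359. V = [p*·9.2082 + (1−p*)·2.5464]/1.07 = 6.2340. B = V − Δ·S = -25.4891.
(0,0): S=33.0000. Δ = (V_up−V_dn)/(S_up−S_dn) = (6.2340−1.4732)/(37.9500−31.0200) = 0.6870. V = [p*·6.2340 + (1−p*)·1.4732]/1.07 = 4.1312. B = V − Δ·S = -18.5393.
Check: Δ(0,0)·S0 + B(0,0) = 4.1312 = V0.

(0,0): Delta=0.6870 Bond=-18.5393
(1,0): Delta=0.3909 Bond=-10.6525
(1,1): Delta=0.8359 Bond=-25.4891
(2,0): Delta=0.0000 Bond=0.0000
(2,1): Delta=0.5875 Bond=-18.4124
(2,2): Delta=0.9609 Bond=-32.7262
(3,0): Delta=0.0000 Bond=0.0000
(3,1): Delta=0.0000 Bond=0.0000
(3,2): Delta=0.8831 Bond=-31.8251
(3,3): Delta=1.0000 Bond=-36.9813
V0=4.1312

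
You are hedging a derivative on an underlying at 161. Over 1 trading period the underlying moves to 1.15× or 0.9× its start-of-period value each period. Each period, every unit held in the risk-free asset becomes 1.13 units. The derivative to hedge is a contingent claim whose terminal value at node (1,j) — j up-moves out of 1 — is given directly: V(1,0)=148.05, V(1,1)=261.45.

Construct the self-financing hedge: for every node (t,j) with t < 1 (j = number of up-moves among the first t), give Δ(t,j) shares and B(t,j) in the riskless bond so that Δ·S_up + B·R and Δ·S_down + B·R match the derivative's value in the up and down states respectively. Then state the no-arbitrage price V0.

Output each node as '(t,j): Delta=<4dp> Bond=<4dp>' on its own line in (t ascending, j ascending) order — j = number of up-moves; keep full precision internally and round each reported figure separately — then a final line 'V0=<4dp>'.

Risk-neutral probability p* = (R−d)/(u−d) = (1.13−0.9)/(1.15−0.9) = 0.9200.
Payoff layer (t=1): V(1,0)=148.0500, V(1,1)=261.4500
Node (0,0) S=161.0000: V=(p*·261.4500+(1−p*)·148.0500)/1.13=223.3434; Δ=(261.4500−148.0500)/(185.1500−144.9000)=2.8174; B=V−Δ·S=-230.2566
The time-0 hedge costs 223.3434, which is the no-arbitrage price.

(0,0): Delta=2.8174 Bond=-230.2566
V0=223.3434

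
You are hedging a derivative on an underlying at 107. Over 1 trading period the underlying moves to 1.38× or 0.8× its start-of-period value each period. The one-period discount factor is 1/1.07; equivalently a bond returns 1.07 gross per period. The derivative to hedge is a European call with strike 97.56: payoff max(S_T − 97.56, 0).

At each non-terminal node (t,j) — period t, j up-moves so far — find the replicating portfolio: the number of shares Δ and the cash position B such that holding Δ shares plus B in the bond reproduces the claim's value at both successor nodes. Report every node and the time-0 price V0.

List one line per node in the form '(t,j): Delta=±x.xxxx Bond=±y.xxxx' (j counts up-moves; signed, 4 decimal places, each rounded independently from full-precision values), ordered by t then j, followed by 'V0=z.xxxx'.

Since d<R<u, set p* = (R−d)/(u−d) = 0.4655; price each node as the discounted p*-expectation of its children.
Payoff layer (t=1): V(1,0)=0.0000, V(1,1)=50.1000
Node (0,0) S=107.0000: V=(p*·50.1000+(1−p*)·0.0000)/1.07=21.7966; Δ=(50.1000−0.0000)/(147.6600−85.6000)=0.8073; B=V−Δ·S=-64.5827
The time-0 hedge costs 21.7966, which is the no-arbitrage price.

(0,0): Delta=0.8073 Bond=-64.5827
V0=21.7966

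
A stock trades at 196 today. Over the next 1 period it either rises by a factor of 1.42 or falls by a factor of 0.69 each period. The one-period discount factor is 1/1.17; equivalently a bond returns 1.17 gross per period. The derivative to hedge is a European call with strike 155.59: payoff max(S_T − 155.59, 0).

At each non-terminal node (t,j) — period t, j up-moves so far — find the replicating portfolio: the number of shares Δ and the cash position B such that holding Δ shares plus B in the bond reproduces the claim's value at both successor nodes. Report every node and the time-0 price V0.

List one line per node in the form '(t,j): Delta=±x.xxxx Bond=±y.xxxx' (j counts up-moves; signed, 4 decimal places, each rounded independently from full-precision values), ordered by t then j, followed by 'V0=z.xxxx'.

No-arbitrage ⇒ martingale measure with p* = (R−d)/(u−d) = 0.6575.
Terminal payoffs: V(1,0)=0.0000, V(1,1)=122.7300
Node (0,0) S=196.0000: V=(p*·122.7300+(1−p*)·0.0000)/1.17=68.9737; Δ=(122.7300−0.0000)/(278.3200−135.2400)=0.8578; B=V−Δ·S=-99.1496
Each (Δ,B) replicates both successor values, so the strategy is self-financing and V0 is arbitrage-free.

(0,0): Delta=0.8578 Bond=-99.1496
V0=68.9737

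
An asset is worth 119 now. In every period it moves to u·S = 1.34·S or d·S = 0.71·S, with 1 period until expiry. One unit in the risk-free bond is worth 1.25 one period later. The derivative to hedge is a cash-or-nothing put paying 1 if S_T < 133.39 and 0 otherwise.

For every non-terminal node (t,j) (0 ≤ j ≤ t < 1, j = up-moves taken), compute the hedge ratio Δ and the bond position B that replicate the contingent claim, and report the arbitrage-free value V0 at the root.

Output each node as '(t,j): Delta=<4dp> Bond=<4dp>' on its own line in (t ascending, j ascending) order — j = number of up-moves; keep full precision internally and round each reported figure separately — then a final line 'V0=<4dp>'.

(0,0): Delta=-0.0133 Bond=1.7016
V0=0.1143

The replicating-portfolio and risk-neutral prices coincide; use p* = (1.25−0.71)/(1.34−0.71) = 0.8571 for the latter.
Terminal payoffs: V(1,0)=1.0000, V(1,1)=0.0000
Node (0,0) S=119.0000: V=(p*·0.0000+(1−p*)·1.0000)/1.25=0.1143; Δ=(0.0000−1.0000)/(159.4600−84.4900)=-0.0133; B=V−Δ·S=1.7016
The time-0 hedge costs 0.1143, which is the no-arbitrage price.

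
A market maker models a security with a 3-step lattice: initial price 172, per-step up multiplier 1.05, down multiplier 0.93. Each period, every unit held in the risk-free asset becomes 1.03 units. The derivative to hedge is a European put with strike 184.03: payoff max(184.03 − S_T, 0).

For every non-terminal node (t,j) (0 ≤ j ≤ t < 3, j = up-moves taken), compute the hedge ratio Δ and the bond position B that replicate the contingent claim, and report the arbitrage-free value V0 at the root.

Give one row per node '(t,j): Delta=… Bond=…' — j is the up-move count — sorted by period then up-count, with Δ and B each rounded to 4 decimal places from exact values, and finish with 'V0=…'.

(0,0): Delta=-0.5217 Bond=94.1335
(1,0): Delta=-1.0000 Bond=173.4659
(1,1): Delta=-0.4370 Bond=81.6558
(2,0): Delta=-1.0000 Bond=178.6699
(2,1): Delta=-1.0000 Bond=178.6699
(2,2): Delta=-0.3372 Bond=65.1926
V0=4.4006

Under the risk-neutral measure, an up-move has probability p* = (R−d)/(u−d) = 0.8333 and values discount at R = 1.03.
Terminal values V(3,·): V(3,0)=45.6806, V(3,1)=27.8291, V(3,2)=7.6741, V(3,3)=0.0000
  t=2,j=0: stock 148.7628 → up 156.2009 (V=27.8291), down 138.3494 (V=45.6806). Price 29.9071; hedge Δ=-1.0000, bond B=178.6699.
  t=2,j=1: stock 167.9580 → up 176.3559 (V=7.6741), down 156.2009 (V=27.8291). Price 10.7119; hedge Δ=-1.0000, bond B=178.6699.
  t=2,j=2: stock 189.6300 → up 199.1115 (V=0.0000), down 176.3559 (V=7.6741). Price 1.2418; hedge Δ=-0.3372, bond B=65.1926.
  t=1,j=0: stock 159.9600 → up 167.9580 (V=10.7119), down 148.7628 (V=29.9071). Price 13.5059; hedge Δ=-1.0000, bond B=173.4659.
  t=1,j=1: stock 180.6000 → up 189.6300 (V=1.2418), down 167.9580 (V=10.7119). Price 2.7380; hedge Δ=-0.4370, bond B=81.6558.
  t=0,j=0: stock 172.0000 → up 180.6000 (V=2.7380), down 159.9600 (V=13.5059). Price 4.4006; hedge Δ=-0.5217, bond B=94.1335.
The time-0 hedge costs 4.4006, which is the no-arbitrage price.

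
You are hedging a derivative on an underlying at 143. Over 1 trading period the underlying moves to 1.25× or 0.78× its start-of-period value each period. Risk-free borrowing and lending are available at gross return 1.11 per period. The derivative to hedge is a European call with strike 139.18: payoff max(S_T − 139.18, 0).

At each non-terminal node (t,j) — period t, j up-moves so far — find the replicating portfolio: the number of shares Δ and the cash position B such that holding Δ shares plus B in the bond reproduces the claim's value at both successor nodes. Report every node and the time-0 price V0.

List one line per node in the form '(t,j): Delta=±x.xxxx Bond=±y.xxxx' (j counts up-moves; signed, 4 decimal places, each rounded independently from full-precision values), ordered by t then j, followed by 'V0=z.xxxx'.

The replicating-portfolio and risk-neutral prices coincide; use p* = (1.11−0.78)/(1.25−0.78) = 0.7021 for the latter.
At expiry t=1: V(1,0)=0.0000, V(1,1)=39.5700
Node (0,0) S=143.0000: V=(p*·39.5700+(1−p*)·0.0000)/1.11=25.0299; Δ=(39.5700−0.0000)/(178.7500−111.5400)=0.5888; B=V−Δ·S=-59.1616
Root portfolio cost Δ·143+B reproduces V0=25.0299.

(0,0): Delta=0.5888 Bond=-59.1616
V0=25.0299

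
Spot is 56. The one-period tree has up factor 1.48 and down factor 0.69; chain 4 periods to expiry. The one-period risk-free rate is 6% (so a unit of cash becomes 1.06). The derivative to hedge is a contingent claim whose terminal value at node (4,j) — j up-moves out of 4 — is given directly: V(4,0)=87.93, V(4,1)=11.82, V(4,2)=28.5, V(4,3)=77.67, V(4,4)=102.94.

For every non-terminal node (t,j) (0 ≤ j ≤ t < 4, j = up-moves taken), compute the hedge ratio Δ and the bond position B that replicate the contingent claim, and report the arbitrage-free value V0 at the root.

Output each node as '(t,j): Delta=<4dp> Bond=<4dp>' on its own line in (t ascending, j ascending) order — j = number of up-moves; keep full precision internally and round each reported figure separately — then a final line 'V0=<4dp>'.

Since d<R<u, set p* = (R−d)/(u−d) = 0.4684; price each node as the discounted p*-expectation of its children.
Terminal values V(4,·): V(4,0)=87.9300, V(4,1)=11.8200, V(4,2)=28.5000, V(4,3)=77.6700, V(4,4)=102.9400
(3,0): S=18.3965. Δ = (V_up−V_dn)/(S_up−S_dn) = (11.8200−87.9300)/(27.2268−12.6936) = -5.2370. V = [p*·11.8200 + (1−p*)·87.9300]/1.06 = 49.3241. B = V − Δ·S = 145.6659.
(3,1): S=39.4592. Δ = (V_up−V_dn)/(S_up−S_dn) = (28.5000−11.8200)/(58.3996−27.2268) = 0.5351. V = [p*·28.5000 + (1−p*)·11.8200]/1.06 = 18.5209. B = V − Δ·S = -2.5930.
(3,2): S=84.6371. Δ = (V_up−V_dn)/(S_up−S_dn) = (77.6700−28.5000)/(125.2628−58.3996) = 0.7354. V = [p*·77.6700 + (1−p*)·28.5000]/1.06 = 48.6123. B = V − Δ·S = -13.6283.
(3,3): S=181.5404. Δ = (V_up−V_dn)/(S_up−S_dn) = (102.9400−77.6700)/(268.6797−125.2628) = 0.1762. V = [p*·102.9400 + (1−p*)·77.6700]/1.06 = 84.4390. B = V − Δ·S = 52.4516.
(2,0): S=26.6616. Δ = (V_up−V_dn)/(S_up−S_dn) = (18.5209−49.3241)/(39.4592−18.3965) = -1.4625. V = [p*·18.5209 + (1−p*)·49.3241]/1.06 = 32.9220. B = V − Δ·S = 71.9134.
(2,1): S=57.1872. Δ = (V_up−V_dn)/(S_up−S_dn) = (48.6123−18.5209)/(84.6371−39.4592) = 0.6661. V = [p*·48.6123 + (1−p*)·18.5209]/1.06 = 30.7682. B = V − Δ·S = -7.3221.
(2,2): S=122.6624. Δ = (V_up−V_dn)/(S_up−S_dn) = (84.4390−48.6123)/(181.5404−84.6371) = 0.3697. V = [p*·84.4390 + (1−p*)·48.6123]/1.06 = 61.6904. B = V − Δ·S = 16.3401.
(1,0): S=38.6400. Δ = (V_up−V_dn)/(S_up−S_dn) = (30.7682−32.9220)/(57.1872−26.6616) = -0.0706. V = [p*·30.7682 + (1−p*)·32.9220]/1.06 = 30.1068. B = V − Δ·S = 32.8331.
(1,1): S=82.8800. Δ = (V_up−V_dn)/(S_up−S_dn) = (61.6904−30.7682)/(122.6624−57.1872) = 0.4723. V = [p*·61.6904 + (1−p*)·30.7682]/1.06 = 42.6894. B = V − Δ·S = 3.5474.
(0,0): S=56.0000. Δ = (V_up−V_dn)/(S_up−S_dn) = (42.6894−30.1068)/(82.8800−38.6400) = 0.2844. V = [p*·42.6894 + (1−p*)·30.1068]/1.06 = 33.9622. B = V − Δ·S = 18.0349.
Check: Δ(0,0)·S0 + B(0,0) = 33.9622 = V0.

(0,0): Delta=0.2844 Bond=18.0349
(1,0): Delta=-0.0706 Bond=32.8331
(1,1): Delta=0.4723 Bond=3.5474
(2,0): Delta=-1.4625 Bond=71.9134
(2,1): Delta=0.6661 Bond=-7.3221
(2,2): Delta=0.3697 Bond=16.3401
(3,0): Delta=-5.2370 Bond=145.6659
(3,1): Delta=0.5351 Bond=-2.5930
(3,2): Delta=0.7354 Bond=-13.6283
(3,3): Delta=0.1762 Bond=52.4516
V0=33.9622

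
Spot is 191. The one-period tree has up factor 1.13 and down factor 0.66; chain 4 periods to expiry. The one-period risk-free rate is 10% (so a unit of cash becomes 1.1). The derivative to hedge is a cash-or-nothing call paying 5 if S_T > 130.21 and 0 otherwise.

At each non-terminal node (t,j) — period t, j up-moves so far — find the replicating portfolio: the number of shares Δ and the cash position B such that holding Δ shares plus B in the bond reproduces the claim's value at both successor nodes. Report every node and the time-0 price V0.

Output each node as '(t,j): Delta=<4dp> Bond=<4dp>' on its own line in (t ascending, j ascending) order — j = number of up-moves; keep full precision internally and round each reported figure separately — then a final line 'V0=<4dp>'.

Since d<R<u, set p* = (R−d)/(u−d) = 0.9362; price each node as the discounted p*-expectation of its children.
Terminal values V(4,·): V(4,0)=0.0000, V(4,1)=0.0000, V(4,2)=0.0000, V(4,3)=5.0000, V(4,4)=5.0000
  t=3,j=0: stock 54.9117 → up 62.0503 (V=0.0000), down 36.2417 (V=0.0000). Price 0.0000; hedge Δ=0.0000, bond B=0.0000.
  t=3,j=1: stock 94.0155 → up 106.2376 (V=0.0000), down 62.0503 (V=0.0000). Price 0.0000; hedge Δ=0.0000, bond B=0.0000.
  t=3,j=2: stock 160.9660 → up 181.8916 (V=5.0000), down 106.2376 (V=0.0000). Price 4.2553; hedge Δ=0.0661, bond B=-6.3830.
  t=3,j=3: stock 275.5933 → up 311.4205 (V=5.0000), down 181.8916 (V=5.0000). Price 4.5455; hedge Δ=0.0000, bond B=4.5455.
  t=2,j=0: stock 83.1996 → up 94.0155 (V=0.0000), down 54.9117 (V=0.0000). Price 0.0000; hedge Δ=0.0000, bond B=0.0000.
  t=2,j=1: stock 142.4478 → up 160.9660 (V=4.2553), down 94.0155 (V=0.0000). Price 3.6215; hedge Δ=0.0636, bond B=-5.4323.
  t=2,j=2: stock 243.8879 → up 275.5933 (V=4.5455), down 160.9660 (V=4.2553). Price 4.1154; hedge Δ=0.0025, bond B=3.4981.
  t=1,j=0: stock 126.0600 → up 142.4478 (V=3.6215), down 83.1996 (V=0.0000). Price 3.0822; hedge Δ=0.0611, bond B=-4.6233.
  t=1,j=1: stock 215.8300 → up 243.8879 (V=4.1154), down 142.4478 (V=3.6215). Price 3.7126; hedge Δ=0.0049, bond B=2.6619.
  t=0,j=0: stock 191.0000 → up 215.8300 (V=3.7126), down 126.0600 (V=3.0822). Price 3.3385; hedge Δ=0.0070, bond B=1.9971.
The time-0 hedge costs 3.3385, which is the no-arbitrage price.

(0,0): Delta=0.0070 Bond=1.9971
(1,0): Delta=0.0611 Bond=-4.6233
(1,1): Delta=0.0049 Bond=2.6619
(2,0): Delta=0.0000 Bond=0.0000
(2,1): Delta=0.0636 Bond=-5.4323
(2,2): Delta=0.0025 Bond=3.4981
(3,0): Delta=0.0000 Bond=0.0000
(3,1): Delta=0.0000 Bond=0.0000
(3,2): Delta=0.0661 Bond=-6.3830
(3,3): Delta=0.0000 Bond=4.5455
V0=3.3385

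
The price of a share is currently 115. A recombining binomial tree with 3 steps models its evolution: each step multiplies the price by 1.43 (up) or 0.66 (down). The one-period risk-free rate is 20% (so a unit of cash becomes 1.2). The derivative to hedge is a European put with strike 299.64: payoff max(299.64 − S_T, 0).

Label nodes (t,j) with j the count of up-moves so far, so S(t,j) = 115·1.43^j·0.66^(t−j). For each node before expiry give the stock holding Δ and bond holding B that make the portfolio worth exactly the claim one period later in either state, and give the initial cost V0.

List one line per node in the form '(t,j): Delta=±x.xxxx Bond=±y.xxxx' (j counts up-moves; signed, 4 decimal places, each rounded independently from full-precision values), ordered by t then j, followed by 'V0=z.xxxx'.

(0,0): Delta=-0.8587 Bond=164.4632
(1,0): Delta=-1.0000 Bond=208.0833
(1,1): Delta=-0.8309 Bond=192.7868
(2,0): Delta=-1.0000 Bond=249.7000
(2,1): Delta=-1.0000 Bond=249.7000
(2,2): Delta=-0.7976 Bond=223.5259
V0=65.7170

The replicating-portfolio and risk-neutral prices coincide; use p* = (1.2−0.66)/(1.43−0.66) = 0.7013 for the latter.
Terminal values V(3,·): V(3,0)=266.5780, V(3,1)=228.0056, V(3,2)=144.4321, V(3,3)=0.0000
Node (2,0) S=50.0940: V=(p*·228.0056+(1−p*)·266.5780)/1.2=199.6060; Δ=(228.0056−266.5780)/(71.6344−33.0620)=-1.0000; B=V−Δ·S=249.7000
Node (2,1) S=108.5370: V=(p*·144.4321+(1−p*)·228.0056)/1.2=141.1630; Δ=(144.4321−228.0056)/(155.2079−71.6344)=-1.0000; B=V−Δ·S=249.7000
Node (2,2) S=235.1635: V=(p*·0.0000+(1−p*)·144.4321)/1.2=35.9517; Δ=(0.0000−144.4321)/(336.2838−155.2079)=-0.7976; B=V−Δ·S=223.5259
Node (1,0) S=75.9000: V=(p*·141.1630+(1−p*)·199.6060)/1.2=132.1833; Δ=(141.1630−199.6060)/(108.5370−50.0940)=-1.0000; B=V−Δ·S=208.0833
Node (1,1) S=164.4500: V=(p*·35.9517+(1−p*)·141.1630)/1.2=56.1487; Δ=(35.9517−141.1630)/(235.1635−108.5370)=-0.8309; B=V−Δ·S=192.7868
Node (0,0) S=115.0000: V=(p*·56.1487+(1−p*)·132.1833)/1.2=65.7170; Δ=(56.1487−132.1833)/(164.4500−75.9000)=-0.8587; B=V−Δ·S=164.4632
The time-0 hedge costs 65.7170, which is the no-arbitrage price.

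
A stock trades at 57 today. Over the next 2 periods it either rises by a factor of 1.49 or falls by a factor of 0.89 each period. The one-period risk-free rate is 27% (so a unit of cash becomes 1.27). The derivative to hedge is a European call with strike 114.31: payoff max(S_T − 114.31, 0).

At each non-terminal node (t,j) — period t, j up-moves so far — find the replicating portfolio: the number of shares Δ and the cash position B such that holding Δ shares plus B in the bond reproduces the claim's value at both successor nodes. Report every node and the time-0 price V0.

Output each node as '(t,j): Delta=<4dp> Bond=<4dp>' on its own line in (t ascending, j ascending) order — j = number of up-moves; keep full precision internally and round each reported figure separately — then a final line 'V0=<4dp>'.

(0,0): Delta=0.1784 Bond=-7.1268
(1,0): Delta=0.0000 Bond=0.0000
(1,1): Delta=0.2401 Bond=-14.2910
V0=3.0429

Under the risk-neutral measure, an up-move has probability p* = (R−d)/(u−d) = 0.6333 and values discount at R = 1.27.
At expiry t=2: V(2,0)=0.0000, V(2,1)=0.0000, V(2,2)=12.2357
(1,0): S=50.7300. Δ = (V_up−V_dn)/(S_up−S_dn) = (0.0000−0.0000)/(75.5877−45.1497) = 0.0000. V = [p*·0.0000 + (1−p*)·0.0000]/1.27 = 0.0000. B = V − Δ·S = 0.0000.
(1,1): S=84.9300. Δ = (V_up−V_dn)/(S_up−S_dn) = (12.2357−0.0000)/(126.5457−75.5877) = 0.2401. V = [p*·12.2357 + (1−p*)·0.0000]/1.27 = 6.1018. B = V − Δ·S = -14.2910.
(0,0): S=57.0000. Δ = (V_up−V_dn)/(S_up−S_dn) = (6.1018−0.0000)/(84.9300−50.7300) = 0.1784. V = [p*·6.1018 + (1−p*)·0.0000]/1.27 = 3.0429. B = V − Δ·S = -7.1268.
Root portfolio cost Δ·57+B reproduces V0=3.0429.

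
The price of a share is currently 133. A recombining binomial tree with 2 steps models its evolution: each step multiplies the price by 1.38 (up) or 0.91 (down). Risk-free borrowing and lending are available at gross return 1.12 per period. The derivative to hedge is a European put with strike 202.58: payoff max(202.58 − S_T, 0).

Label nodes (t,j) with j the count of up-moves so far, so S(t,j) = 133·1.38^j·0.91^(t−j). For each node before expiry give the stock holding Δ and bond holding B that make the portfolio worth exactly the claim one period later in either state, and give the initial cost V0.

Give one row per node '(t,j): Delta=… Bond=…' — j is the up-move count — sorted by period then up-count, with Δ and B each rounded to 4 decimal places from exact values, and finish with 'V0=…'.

The replicating-portfolio and risk-neutral prices coincide; use p* = (1.12−0.91)/(1.38−0.91) = 0.4468 for the latter.
Payoff layer (t=2): V(2,0)=92.4427, V(2,1)=35.5586, V(2,2)=0.0000
Node (1,0) S=121.0300: V=(p*·35.5586+(1−p*)·92.4427)/1.12=59.8450; Δ=(35.5586−92.4427)/(167.0214−110.1373)=-1.0000; B=V−Δ·S=180.8750
Node (1,1) S=183.5400: V=(p*·0.0000+(1−p*)·35.5586)/1.12=17.5631; Δ=(0.0000−35.5586)/(253.2852−167.0214)=-0.4122; B=V−Δ·S=93.2197
Node (0,0) S=133.0000: V=(p*·17.5631+(1−p*)·59.8450)/1.12=36.5653; Δ=(17.5631−59.8450)/(183.5400−121.0300)=-0.6764; B=V−Δ·S=126.5267
The time-0 hedge costs 36.5653, which is the no-arbitrage price.

(0,0): Delta=-0.6764 Bond=126.5267
(1,0): Delta=-1.0000 Bond=180.8750
(1,1): Delta=-0.4122 Bond=93.2197
V0=36.5653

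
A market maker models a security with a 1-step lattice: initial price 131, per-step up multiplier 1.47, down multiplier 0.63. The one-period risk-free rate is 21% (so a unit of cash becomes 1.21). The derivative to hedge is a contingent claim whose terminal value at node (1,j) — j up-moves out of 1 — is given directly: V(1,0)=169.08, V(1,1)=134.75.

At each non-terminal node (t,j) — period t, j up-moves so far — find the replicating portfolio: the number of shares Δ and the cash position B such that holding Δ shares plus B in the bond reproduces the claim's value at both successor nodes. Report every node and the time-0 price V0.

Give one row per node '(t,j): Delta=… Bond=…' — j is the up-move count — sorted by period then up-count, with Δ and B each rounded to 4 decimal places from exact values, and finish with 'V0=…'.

(0,0): Delta=-0.3120 Bond=161.0145
V0=120.1454

Since d<R<u, set p* = (R−d)/(u−d) = 0.6905; price each node as the discounted p*-expectation of its children.
Terminal values V(1,·): V(1,0)=169.0800, V(1,1)=134.7500
Node (0,0) S=131.0000: V=(p*·134.7500+(1−p*)·169.0800)/1.21=120.1454; Δ=(134.7500−169.0800)/(192.5700−82.5300)=-0.3120; B=V−Δ·S=161.0145
Check: Δ(0,0)·S0 + B(0,0) = 120.1454 = V0.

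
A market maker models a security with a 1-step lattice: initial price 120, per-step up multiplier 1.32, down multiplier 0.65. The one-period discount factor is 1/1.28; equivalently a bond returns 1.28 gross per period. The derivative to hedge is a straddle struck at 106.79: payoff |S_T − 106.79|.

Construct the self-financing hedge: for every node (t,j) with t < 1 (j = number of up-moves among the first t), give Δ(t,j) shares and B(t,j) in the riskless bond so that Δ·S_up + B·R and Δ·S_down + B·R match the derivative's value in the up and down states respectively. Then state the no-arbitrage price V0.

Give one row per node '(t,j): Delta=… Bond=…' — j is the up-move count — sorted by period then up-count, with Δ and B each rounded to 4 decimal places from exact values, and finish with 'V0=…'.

The replicating-portfolio and risk-neutral prices coincide; use p* = (1.28−0.65)/(1.32−0.65) = 0.9403 for the latter.
Payoff layer (t=1): V(1,0)=28.7900, V(1,1)=51.6100
(0,0): S=120.0000. Δ = (V_up−V_dn)/(S_up−S_dn) = (51.6100−28.7900)/(158.4000−78.0000) = 0.2838. V = [p*·51.6100 + (1−p*)·28.7900]/1.28 = 39.2559. B = V − Δ·S = 5.1962.
Self-financing check: at every node Δ·S+B equals the discounted successor values.

(0,0): Delta=0.2838 Bond=5.1962
V0=39.2559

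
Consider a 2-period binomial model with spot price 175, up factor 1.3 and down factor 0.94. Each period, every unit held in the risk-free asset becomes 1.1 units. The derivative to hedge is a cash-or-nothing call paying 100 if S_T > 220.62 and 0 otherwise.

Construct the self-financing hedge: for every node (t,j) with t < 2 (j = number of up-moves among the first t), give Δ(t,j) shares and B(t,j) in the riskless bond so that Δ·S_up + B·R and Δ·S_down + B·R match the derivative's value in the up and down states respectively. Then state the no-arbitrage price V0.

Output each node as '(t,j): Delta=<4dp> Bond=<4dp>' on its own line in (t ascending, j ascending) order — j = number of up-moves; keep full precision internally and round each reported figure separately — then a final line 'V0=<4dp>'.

No-arbitrage ⇒ martingale measure with p* = (R−d)/(u−d) = 0.4444.
Terminal payoffs: V(2,0)=0.0000, V(2,1)=0.0000, V(2,2)=100.0000
  t=1,j=0: stock 164.5000 → up 213.8500 (V=0.0000), down 154.6300 (V=0.0000). Price 0.0000; hedge Δ=0.0000, bond B=0.0000.
  t=1,j=1: stock 227.5000 → up 295.7500 (V=100.0000), down 213.8500 (V=0.0000). Price 40.4040; hedge Δ=1.2210, bond B=-237.3737.
  t=0,j=0: stock 175.0000 → up 227.5000 (V=40.4040), down 164.5000 (V=0.0000). Price 16.3249; hedge Δ=0.6413, bond B=-95.9086.
Each (Δ,B) replicates both successor values, so the strategy is self-financing and V0 is arbitrage-free.

(0,0): Delta=0.6413 Bond=-95.9086
(1,0): Delta=0.0000 Bond=0.0000
(1,1): Delta=1.2210 Bond=-237.3737
V0=16.3249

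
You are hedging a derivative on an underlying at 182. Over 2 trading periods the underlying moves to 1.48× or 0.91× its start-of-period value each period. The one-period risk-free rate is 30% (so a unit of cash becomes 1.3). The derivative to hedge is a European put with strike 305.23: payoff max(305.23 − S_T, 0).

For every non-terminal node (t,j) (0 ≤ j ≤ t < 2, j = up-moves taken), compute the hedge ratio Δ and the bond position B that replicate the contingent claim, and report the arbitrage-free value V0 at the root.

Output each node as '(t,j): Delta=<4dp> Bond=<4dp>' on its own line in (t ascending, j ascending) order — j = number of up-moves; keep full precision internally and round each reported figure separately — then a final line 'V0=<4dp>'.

Risk-neutral probability p* = (R−d)/(u−d) = (1.3−0.91)/(1.48−0.91) = 0.6842.
Payoff layer (t=2): V(2,0)=154.5158, V(2,1)=60.1124, V(2,2)=0.0000
(1,0): S=165.6200. Δ = (V_up−V_dn)/(S_up−S_dn) = (60.1124−154.5158)/(245.1176−150.7142) = -1.0000. V = [p*·60.1124 + (1−p*)·154.5158]/1.3 = 69.1723. B = V − Δ·S = 234.7923.
(1,1): S=269.3600. Δ = (V_up−V_dn)/(S_up−S_dn) = (0.0000−60.1124)/(398.6528−245.1176) = -0.3915. V = [p*·0.0000 + (1−p*)·60.1124]/1.3 = 14.6022. B = V − Δ·S = 120.0626.
(0,0): S=182.0000. Δ = (V_up−V_dn)/(S_up−S_dn) = (14.6022−69.1723)/(269.3600−165.6200) = -0.5260. V = [p*·14.6022 + (1−p*)·69.1723]/1.3 = 24.4884. B = V − Δ·S = 120.2254.
Each (Δ,B) replicates both successor values, so the strategy is self-financing and V0 is arbitrage-free.

(0,0): Delta=-0.5260 Bond=120.2254
(1,0): Delta=-1.0000 Bond=234.7923
(1,1): Delta=-0.3915 Bond=120.0626
V0=24.4884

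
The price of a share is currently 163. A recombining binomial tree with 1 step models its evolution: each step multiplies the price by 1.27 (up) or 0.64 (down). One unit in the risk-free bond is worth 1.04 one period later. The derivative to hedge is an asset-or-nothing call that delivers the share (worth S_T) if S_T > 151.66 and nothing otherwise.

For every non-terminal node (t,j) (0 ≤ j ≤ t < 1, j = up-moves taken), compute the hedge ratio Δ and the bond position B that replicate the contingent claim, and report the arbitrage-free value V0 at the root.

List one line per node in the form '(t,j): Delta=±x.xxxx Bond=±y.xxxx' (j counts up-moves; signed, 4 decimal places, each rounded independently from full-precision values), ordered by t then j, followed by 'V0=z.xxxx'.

Since d<R<u, set p* = (R−d)/(u−d) = 0.6349; price each node as the discounted p*-expectation of its children.
Terminal values V(1,·): V(1,0)=0.0000, V(1,1)=207.0100
(0,0): S=163.0000. Δ = (V_up−V_dn)/(S_up−S_dn) = (207.0100−0.0000)/(207.0100−104.3200) = 2.0159. V = [p*·207.0100 + (1−p*)·0.0000]/1.04 = 126.3797. B = V − Δ·S = -202.2076.
The time-0 hedge costs 126.3797, which is the no-arbitrage price.

(0,0): Delta=2.0159 Bond=-202.2076
V0=126.3797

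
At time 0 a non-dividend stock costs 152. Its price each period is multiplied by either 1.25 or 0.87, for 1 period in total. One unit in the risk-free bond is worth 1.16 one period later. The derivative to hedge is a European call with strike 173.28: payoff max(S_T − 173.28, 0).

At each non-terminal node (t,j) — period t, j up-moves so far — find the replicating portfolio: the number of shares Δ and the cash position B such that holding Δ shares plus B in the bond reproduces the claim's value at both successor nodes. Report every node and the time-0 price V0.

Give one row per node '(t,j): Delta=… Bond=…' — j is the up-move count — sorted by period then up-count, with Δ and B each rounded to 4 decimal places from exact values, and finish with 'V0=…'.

(0,0): Delta=0.2895 Bond=-33.0000
V0=11.0000

No-arbitrage ⇒ martingale measure with p* = (R−d)/(u−d) = 0.7632.
Terminal values V(1,·): V(1,0)=0.0000, V(1,1)=16.7200
(0,0): S=152.0000. Δ = (V_up−V_dn)/(S_up−S_dn) = (16.7200−0.0000)/(190.0000−132.2400) = 0.2895. V = [p*·16.7200 + (1−p*)·0.0000]/1.16 = 11.0000. B = V − Δ·S = -33.0000.
Each (Δ,B) replicates both successor values, so the strategy is self-financing and V0 is arbitrage-free.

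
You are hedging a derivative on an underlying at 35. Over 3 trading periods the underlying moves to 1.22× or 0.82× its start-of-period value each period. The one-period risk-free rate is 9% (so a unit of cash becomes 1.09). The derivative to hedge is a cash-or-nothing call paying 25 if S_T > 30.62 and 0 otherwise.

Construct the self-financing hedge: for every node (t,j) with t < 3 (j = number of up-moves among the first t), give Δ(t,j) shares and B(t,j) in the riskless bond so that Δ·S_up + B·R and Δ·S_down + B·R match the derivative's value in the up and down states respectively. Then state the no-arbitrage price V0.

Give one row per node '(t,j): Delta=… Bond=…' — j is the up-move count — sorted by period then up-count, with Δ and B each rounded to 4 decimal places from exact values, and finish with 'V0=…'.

The replicating-portfolio and risk-neutral prices coincide; use p* = (1.09−0.82)/(1.22−0.82) = 0.6750 for the latter.
Terminal values V(3,·): V(3,0)=0.0000, V(3,1)=0.0000, V(3,2)=25.0000, V(3,3)=25.0000
Node (2,0) S=23.5340: V=(p*·0.0000+(1−p*)·0.0000)/1.09=0.0000; Δ=(0.0000−0.0000)/(28.7115−19.2979)=0.0000; B=V−Δ·S=0.0000
Node (2,1) S=35.0140: V=(p*·25.0000+(1−p*)·0.0000)/1.09=15.4817; Δ=(25.0000−0.0000)/(42.7171−28.7115)=1.7850; B=V−Δ·S=-47.0183
Node (2,2) S=52.0940: V=(p*·25.0000+(1−p*)·25.0000)/1.09=22.9358; Δ=(25.0000−25.0000)/(63.5547−42.7171)=0.0000; B=V−Δ·S=22.9358
Node (1,0) S=28.7000: V=(p*·15.4817+(1−p*)·0.0000)/1.09=9.5873; Δ=(15.4817−0.0000)/(35.0140−23.5340)=1.3486; B=V−Δ·S=-29.1169
Node (1,1) S=42.7000: V=(p*·22.9358+(1−p*)·15.4817)/1.09=18.8194; Δ=(22.9358−15.4817)/(52.0940−35.0140)=0.4364; B=V−Δ·S=0.1841
Node (0,0) S=35.0000: V=(p*·18.8194+(1−p*)·9.5873)/1.09=14.5128; Δ=(18.8194−9.5873)/(42.7000−28.7000)=0.6594; B=V−Δ·S=-8.5676
Check: Δ(0,0)·S0 + B(0,0) = 14.5128 = V0.

(0,0): Delta=0.6594 Bond=-8.5676
(1,0): Delta=1.3486 Bond=-29.1169
(1,1): Delta=0.4364 Bond=0.1841
(2,0): Delta=0.0000 Bond=0.0000
(2,1): Delta=1.7850 Bond=-47.0183
(2,2): Delta=0.0000 Bond=22.9358
V0=14.5128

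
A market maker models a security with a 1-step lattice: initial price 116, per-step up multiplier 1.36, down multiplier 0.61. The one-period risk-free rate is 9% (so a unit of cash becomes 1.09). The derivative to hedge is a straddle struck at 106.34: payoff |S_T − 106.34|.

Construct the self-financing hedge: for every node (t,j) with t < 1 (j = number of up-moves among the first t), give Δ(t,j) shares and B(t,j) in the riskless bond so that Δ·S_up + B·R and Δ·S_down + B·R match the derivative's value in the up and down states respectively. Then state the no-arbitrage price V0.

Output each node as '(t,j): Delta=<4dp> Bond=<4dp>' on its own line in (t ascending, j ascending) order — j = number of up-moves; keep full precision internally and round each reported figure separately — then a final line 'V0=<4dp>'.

(0,0): Delta=0.1821 Bond=20.8228
V0=41.9428

Under the risk-neutral measure, an up-move has probability p* = (R−d)/(u−d) = 0.6400 and values discount at R = 1.09.
Terminal values V(1,·): V(1,0)=35.5800, V(1,1)=51.4200
  t=0,j=0: stock 116.0000 → up 157.7600 (V=51.4200), down 70.7600 (V=35.5800). Price 41.9428; hedge Δ=0.1821, bond B=20.8228.
The time-0 hedge costs 41.9428, which is the no-arbitrage price.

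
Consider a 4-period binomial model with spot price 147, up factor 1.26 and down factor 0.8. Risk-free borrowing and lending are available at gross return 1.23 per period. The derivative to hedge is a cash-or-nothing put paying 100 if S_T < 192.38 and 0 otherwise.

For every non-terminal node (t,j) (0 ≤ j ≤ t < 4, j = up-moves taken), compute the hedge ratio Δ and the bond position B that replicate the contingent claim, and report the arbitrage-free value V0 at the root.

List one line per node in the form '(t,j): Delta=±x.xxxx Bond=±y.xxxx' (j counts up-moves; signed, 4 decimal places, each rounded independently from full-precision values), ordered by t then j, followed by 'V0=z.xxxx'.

No-arbitrage ⇒ martingale measure with p* = (R−d)/(u−d) = 0.9348.
At expiry t=4: V(4,0)=100.0000, V(4,1)=100.0000, V(4,2)=100.0000, V(4,3)=0.0000, V(4,4)=0.0000
(3,0): S=75.2640. Δ = (V_up−V_dn)/(S_up−S_dn) = (100.0000−100.0000)/(94.8326−60.2112) = 0.0000. V = [p*·100.0000 + (1−p*)·100.0000]/1.23 = 81.3008. B = V − Δ·S = 81.3008.
(3,1): S=118.5408. Δ = (V_up−V_dn)/(S_up−S_dn) = (100.0000−100.0000)/(149.3614−94.8326) = 0.0000. V = [p*·100.0000 + (1−p*)·100.0000]/1.23 = 81.3008. B = V − Δ·S = 81.3008.
(3,2): S=186.7018. Δ = (V_up−V_dn)/(S_up−S_dn) = (0.0000−100.0000)/(235.2442−149.3614) = -1.1644. V = [p*·0.0000 + (1−p*)·100.0000]/1.23 = 5.3022. B = V − Δ·S = 222.6935.
(3,3): S=294.0553. Δ = (V_up−V_dn)/(S_up−S_dn) = (0.0000−0.0000)/(370.5096−235.2442) = 0.0000. V = [p*·0.0000 + (1−p*)·0.0000]/1.23 = 0.0000. B = V − Δ·S = 0.0000.
(2,0): S=94.0800. Δ = (V_up−V_dn)/(S_up−S_dn) = (81.3008−81.3008)/(118.5408−75.2640) = 0.0000. V = [p*·81.3008 + (1−p*)·81.3008]/1.23 = 66.0982. B = V − Δ·S = 66.0982.
(2,1): S=148.1760. Δ = (V_up−V_dn)/(S_up−S_dn) = (5.3022−81.3008)/(186.7018−118.5408) = -1.1150. V = [p*·5.3022 + (1−p*)·81.3008]/1.23 = 8.3404. B = V − Δ·S = 173.5547.
(2,2): S=233.3772. Δ = (V_up−V_dn)/(S_up−S_dn) = (0.0000−5.3022)/(294.0553−186.7018) = -0.0494. V = [p*·0.0000 + (1−p*)·5.3022]/1.23 = 0.2811. B = V − Δ·S = 11.8077.
(1,0): S=117.6000. Δ = (V_up−V_dn)/(S_up−S_dn) = (8.3404−66.0982)/(148.1760−94.0800) = -1.0677. V = [p*·8.3404 + (1−p*)·66.0982]/1.23 = 9.8432. B = V − Δ·S = 135.4038.
(1,1): S=185.2200. Δ = (V_up−V_dn)/(S_up−S_dn) = (0.2811−8.3404)/(233.3772−148.1760) = -0.0946. V = [p*·0.2811 + (1−p*)·8.3404]/1.23 = 0.6559. B = V − Δ·S = 18.1760.
(0,0): S=147.0000. Δ = (V_up−V_dn)/(S_up−S_dn) = (0.6559−9.8432)/(185.2200−117.6000) = -0.1359. V = [p*·0.6559 + (1−p*)·9.8432]/1.23 = 1.0204. B = V − Δ·S = 20.9929.
Each (Δ,B) replicates both successor values, so the strategy is self-financing and V0 is arbitrage-free.

(0,0): Delta=-0.1359 Bond=20.9929
(1,0): Delta=-1.0677 Bond=135.4038
(1,1): Delta=-0.0946 Bond=18.1760
(2,0): Delta=0.0000 Bond=66.0982
(2,1): Delta=-1.1150 Bond=173.5547
(2,2): Delta=-0.0494 Bond=11.8077
(3,0): Delta=0.0000 Bond=81.3008
(3,1): Delta=0.0000 Bond=81.3008
(3,2): Delta=-1.1644 Bond=222.6935
(3,3): Delta=0.0000 Bond=0.0000
V0=1.0204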